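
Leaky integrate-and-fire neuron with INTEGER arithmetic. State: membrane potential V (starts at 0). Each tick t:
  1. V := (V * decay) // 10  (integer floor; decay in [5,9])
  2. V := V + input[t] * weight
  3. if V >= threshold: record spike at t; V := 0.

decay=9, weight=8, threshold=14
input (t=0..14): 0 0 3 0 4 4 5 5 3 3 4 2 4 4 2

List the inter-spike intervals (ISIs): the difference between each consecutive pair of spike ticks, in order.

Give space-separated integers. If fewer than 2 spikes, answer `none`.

t=0: input=0 -> V=0
t=1: input=0 -> V=0
t=2: input=3 -> V=0 FIRE
t=3: input=0 -> V=0
t=4: input=4 -> V=0 FIRE
t=5: input=4 -> V=0 FIRE
t=6: input=5 -> V=0 FIRE
t=7: input=5 -> V=0 FIRE
t=8: input=3 -> V=0 FIRE
t=9: input=3 -> V=0 FIRE
t=10: input=4 -> V=0 FIRE
t=11: input=2 -> V=0 FIRE
t=12: input=4 -> V=0 FIRE
t=13: input=4 -> V=0 FIRE
t=14: input=2 -> V=0 FIRE

Answer: 2 1 1 1 1 1 1 1 1 1 1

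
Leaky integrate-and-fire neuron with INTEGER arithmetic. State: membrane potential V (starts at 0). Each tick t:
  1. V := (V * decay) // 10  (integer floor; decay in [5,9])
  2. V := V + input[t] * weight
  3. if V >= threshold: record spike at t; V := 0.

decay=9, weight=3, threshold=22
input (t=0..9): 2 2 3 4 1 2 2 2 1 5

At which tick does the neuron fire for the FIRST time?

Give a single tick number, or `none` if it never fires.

Answer: 3

Derivation:
t=0: input=2 -> V=6
t=1: input=2 -> V=11
t=2: input=3 -> V=18
t=3: input=4 -> V=0 FIRE
t=4: input=1 -> V=3
t=5: input=2 -> V=8
t=6: input=2 -> V=13
t=7: input=2 -> V=17
t=8: input=1 -> V=18
t=9: input=5 -> V=0 FIRE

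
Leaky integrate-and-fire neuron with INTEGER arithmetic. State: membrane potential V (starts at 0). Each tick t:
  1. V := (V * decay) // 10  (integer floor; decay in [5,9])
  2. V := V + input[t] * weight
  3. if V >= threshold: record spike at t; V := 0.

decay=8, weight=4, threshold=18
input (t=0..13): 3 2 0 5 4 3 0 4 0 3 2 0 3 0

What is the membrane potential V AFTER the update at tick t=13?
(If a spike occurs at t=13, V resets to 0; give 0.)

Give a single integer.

t=0: input=3 -> V=12
t=1: input=2 -> V=17
t=2: input=0 -> V=13
t=3: input=5 -> V=0 FIRE
t=4: input=4 -> V=16
t=5: input=3 -> V=0 FIRE
t=6: input=0 -> V=0
t=7: input=4 -> V=16
t=8: input=0 -> V=12
t=9: input=3 -> V=0 FIRE
t=10: input=2 -> V=8
t=11: input=0 -> V=6
t=12: input=3 -> V=16
t=13: input=0 -> V=12

Answer: 12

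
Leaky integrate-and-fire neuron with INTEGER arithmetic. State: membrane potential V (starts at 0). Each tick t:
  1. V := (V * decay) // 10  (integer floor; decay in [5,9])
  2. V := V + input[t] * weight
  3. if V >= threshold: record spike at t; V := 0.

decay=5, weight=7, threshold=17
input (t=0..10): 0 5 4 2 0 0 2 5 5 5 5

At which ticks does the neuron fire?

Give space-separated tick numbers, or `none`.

Answer: 1 2 7 8 9 10

Derivation:
t=0: input=0 -> V=0
t=1: input=5 -> V=0 FIRE
t=2: input=4 -> V=0 FIRE
t=3: input=2 -> V=14
t=4: input=0 -> V=7
t=5: input=0 -> V=3
t=6: input=2 -> V=15
t=7: input=5 -> V=0 FIRE
t=8: input=5 -> V=0 FIRE
t=9: input=5 -> V=0 FIRE
t=10: input=5 -> V=0 FIRE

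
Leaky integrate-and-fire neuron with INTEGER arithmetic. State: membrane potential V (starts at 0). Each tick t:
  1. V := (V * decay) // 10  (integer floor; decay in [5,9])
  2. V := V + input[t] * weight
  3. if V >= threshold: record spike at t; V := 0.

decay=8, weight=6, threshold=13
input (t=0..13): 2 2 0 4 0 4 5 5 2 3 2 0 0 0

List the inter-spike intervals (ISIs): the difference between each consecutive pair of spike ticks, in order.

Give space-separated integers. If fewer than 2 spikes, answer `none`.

t=0: input=2 -> V=12
t=1: input=2 -> V=0 FIRE
t=2: input=0 -> V=0
t=3: input=4 -> V=0 FIRE
t=4: input=0 -> V=0
t=5: input=4 -> V=0 FIRE
t=6: input=5 -> V=0 FIRE
t=7: input=5 -> V=0 FIRE
t=8: input=2 -> V=12
t=9: input=3 -> V=0 FIRE
t=10: input=2 -> V=12
t=11: input=0 -> V=9
t=12: input=0 -> V=7
t=13: input=0 -> V=5

Answer: 2 2 1 1 2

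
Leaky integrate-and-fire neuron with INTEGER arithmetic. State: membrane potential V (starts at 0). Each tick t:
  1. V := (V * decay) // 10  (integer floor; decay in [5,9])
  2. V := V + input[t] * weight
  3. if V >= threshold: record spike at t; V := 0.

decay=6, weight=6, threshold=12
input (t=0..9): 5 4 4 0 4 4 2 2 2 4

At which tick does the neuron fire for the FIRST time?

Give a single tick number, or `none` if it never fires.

Answer: 0

Derivation:
t=0: input=5 -> V=0 FIRE
t=1: input=4 -> V=0 FIRE
t=2: input=4 -> V=0 FIRE
t=3: input=0 -> V=0
t=4: input=4 -> V=0 FIRE
t=5: input=4 -> V=0 FIRE
t=6: input=2 -> V=0 FIRE
t=7: input=2 -> V=0 FIRE
t=8: input=2 -> V=0 FIRE
t=9: input=4 -> V=0 FIRE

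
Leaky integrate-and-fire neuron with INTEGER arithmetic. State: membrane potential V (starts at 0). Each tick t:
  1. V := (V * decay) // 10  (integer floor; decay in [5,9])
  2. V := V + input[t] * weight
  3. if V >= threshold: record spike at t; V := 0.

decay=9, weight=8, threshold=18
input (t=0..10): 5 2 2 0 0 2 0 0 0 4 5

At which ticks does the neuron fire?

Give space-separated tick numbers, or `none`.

t=0: input=5 -> V=0 FIRE
t=1: input=2 -> V=16
t=2: input=2 -> V=0 FIRE
t=3: input=0 -> V=0
t=4: input=0 -> V=0
t=5: input=2 -> V=16
t=6: input=0 -> V=14
t=7: input=0 -> V=12
t=8: input=0 -> V=10
t=9: input=4 -> V=0 FIRE
t=10: input=5 -> V=0 FIRE

Answer: 0 2 9 10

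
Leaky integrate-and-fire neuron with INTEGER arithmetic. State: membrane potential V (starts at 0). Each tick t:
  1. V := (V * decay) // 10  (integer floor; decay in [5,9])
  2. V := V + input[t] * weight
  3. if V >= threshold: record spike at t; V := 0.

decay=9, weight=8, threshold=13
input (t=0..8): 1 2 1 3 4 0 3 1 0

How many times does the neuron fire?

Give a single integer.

Answer: 4

Derivation:
t=0: input=1 -> V=8
t=1: input=2 -> V=0 FIRE
t=2: input=1 -> V=8
t=3: input=3 -> V=0 FIRE
t=4: input=4 -> V=0 FIRE
t=5: input=0 -> V=0
t=6: input=3 -> V=0 FIRE
t=7: input=1 -> V=8
t=8: input=0 -> V=7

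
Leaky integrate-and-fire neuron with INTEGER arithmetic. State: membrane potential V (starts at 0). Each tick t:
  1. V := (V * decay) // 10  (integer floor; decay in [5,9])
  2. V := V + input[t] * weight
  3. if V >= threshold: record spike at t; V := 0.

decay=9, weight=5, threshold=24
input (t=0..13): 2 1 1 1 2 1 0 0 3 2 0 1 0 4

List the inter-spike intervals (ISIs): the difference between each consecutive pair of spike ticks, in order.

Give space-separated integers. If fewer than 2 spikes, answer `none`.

t=0: input=2 -> V=10
t=1: input=1 -> V=14
t=2: input=1 -> V=17
t=3: input=1 -> V=20
t=4: input=2 -> V=0 FIRE
t=5: input=1 -> V=5
t=6: input=0 -> V=4
t=7: input=0 -> V=3
t=8: input=3 -> V=17
t=9: input=2 -> V=0 FIRE
t=10: input=0 -> V=0
t=11: input=1 -> V=5
t=12: input=0 -> V=4
t=13: input=4 -> V=23

Answer: 5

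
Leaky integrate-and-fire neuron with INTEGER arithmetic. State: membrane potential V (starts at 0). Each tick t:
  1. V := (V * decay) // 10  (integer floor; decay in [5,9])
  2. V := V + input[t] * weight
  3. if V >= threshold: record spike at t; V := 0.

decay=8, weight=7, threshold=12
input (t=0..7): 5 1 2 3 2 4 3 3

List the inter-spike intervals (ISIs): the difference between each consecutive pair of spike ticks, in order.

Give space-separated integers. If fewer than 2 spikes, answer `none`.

Answer: 2 1 1 1 1 1

Derivation:
t=0: input=5 -> V=0 FIRE
t=1: input=1 -> V=7
t=2: input=2 -> V=0 FIRE
t=3: input=3 -> V=0 FIRE
t=4: input=2 -> V=0 FIRE
t=5: input=4 -> V=0 FIRE
t=6: input=3 -> V=0 FIRE
t=7: input=3 -> V=0 FIRE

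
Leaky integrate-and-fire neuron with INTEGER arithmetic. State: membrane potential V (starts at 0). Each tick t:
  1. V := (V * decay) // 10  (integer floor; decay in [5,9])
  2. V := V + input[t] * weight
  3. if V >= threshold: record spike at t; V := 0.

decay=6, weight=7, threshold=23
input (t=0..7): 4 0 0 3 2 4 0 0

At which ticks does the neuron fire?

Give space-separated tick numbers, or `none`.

t=0: input=4 -> V=0 FIRE
t=1: input=0 -> V=0
t=2: input=0 -> V=0
t=3: input=3 -> V=21
t=4: input=2 -> V=0 FIRE
t=5: input=4 -> V=0 FIRE
t=6: input=0 -> V=0
t=7: input=0 -> V=0

Answer: 0 4 5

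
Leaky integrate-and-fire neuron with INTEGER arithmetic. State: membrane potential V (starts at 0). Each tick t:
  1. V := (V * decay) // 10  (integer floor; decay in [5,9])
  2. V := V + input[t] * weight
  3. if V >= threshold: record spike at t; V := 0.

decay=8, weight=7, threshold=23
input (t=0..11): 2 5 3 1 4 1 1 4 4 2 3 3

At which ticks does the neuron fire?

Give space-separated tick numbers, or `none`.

Answer: 1 3 4 7 8 10

Derivation:
t=0: input=2 -> V=14
t=1: input=5 -> V=0 FIRE
t=2: input=3 -> V=21
t=3: input=1 -> V=0 FIRE
t=4: input=4 -> V=0 FIRE
t=5: input=1 -> V=7
t=6: input=1 -> V=12
t=7: input=4 -> V=0 FIRE
t=8: input=4 -> V=0 FIRE
t=9: input=2 -> V=14
t=10: input=3 -> V=0 FIRE
t=11: input=3 -> V=21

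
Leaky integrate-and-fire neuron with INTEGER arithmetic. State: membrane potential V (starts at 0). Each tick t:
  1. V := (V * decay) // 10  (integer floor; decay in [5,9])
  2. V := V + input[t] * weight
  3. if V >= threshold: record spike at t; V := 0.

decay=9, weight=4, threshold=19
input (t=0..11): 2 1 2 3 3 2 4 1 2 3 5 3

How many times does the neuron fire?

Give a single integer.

Answer: 4

Derivation:
t=0: input=2 -> V=8
t=1: input=1 -> V=11
t=2: input=2 -> V=17
t=3: input=3 -> V=0 FIRE
t=4: input=3 -> V=12
t=5: input=2 -> V=18
t=6: input=4 -> V=0 FIRE
t=7: input=1 -> V=4
t=8: input=2 -> V=11
t=9: input=3 -> V=0 FIRE
t=10: input=5 -> V=0 FIRE
t=11: input=3 -> V=12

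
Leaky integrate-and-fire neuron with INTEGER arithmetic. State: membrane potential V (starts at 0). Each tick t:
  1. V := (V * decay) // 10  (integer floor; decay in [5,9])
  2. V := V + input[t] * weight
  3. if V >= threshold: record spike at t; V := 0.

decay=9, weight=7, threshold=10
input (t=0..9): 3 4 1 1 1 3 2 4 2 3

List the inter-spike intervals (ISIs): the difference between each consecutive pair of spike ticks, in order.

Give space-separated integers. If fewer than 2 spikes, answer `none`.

Answer: 1 2 2 1 1 1 1

Derivation:
t=0: input=3 -> V=0 FIRE
t=1: input=4 -> V=0 FIRE
t=2: input=1 -> V=7
t=3: input=1 -> V=0 FIRE
t=4: input=1 -> V=7
t=5: input=3 -> V=0 FIRE
t=6: input=2 -> V=0 FIRE
t=7: input=4 -> V=0 FIRE
t=8: input=2 -> V=0 FIRE
t=9: input=3 -> V=0 FIRE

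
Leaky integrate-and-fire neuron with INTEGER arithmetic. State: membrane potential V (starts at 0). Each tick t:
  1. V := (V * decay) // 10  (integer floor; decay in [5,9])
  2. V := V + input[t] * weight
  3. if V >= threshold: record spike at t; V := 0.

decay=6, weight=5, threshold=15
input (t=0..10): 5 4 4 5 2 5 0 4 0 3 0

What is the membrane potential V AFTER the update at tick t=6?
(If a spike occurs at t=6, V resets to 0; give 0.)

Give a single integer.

t=0: input=5 -> V=0 FIRE
t=1: input=4 -> V=0 FIRE
t=2: input=4 -> V=0 FIRE
t=3: input=5 -> V=0 FIRE
t=4: input=2 -> V=10
t=5: input=5 -> V=0 FIRE
t=6: input=0 -> V=0
t=7: input=4 -> V=0 FIRE
t=8: input=0 -> V=0
t=9: input=3 -> V=0 FIRE
t=10: input=0 -> V=0

Answer: 0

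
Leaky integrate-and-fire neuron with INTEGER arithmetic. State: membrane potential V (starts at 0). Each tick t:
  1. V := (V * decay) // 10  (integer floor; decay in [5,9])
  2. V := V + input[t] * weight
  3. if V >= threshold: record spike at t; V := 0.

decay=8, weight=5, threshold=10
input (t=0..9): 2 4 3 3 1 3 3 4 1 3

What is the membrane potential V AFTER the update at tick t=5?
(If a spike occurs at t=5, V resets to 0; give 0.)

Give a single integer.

Answer: 0

Derivation:
t=0: input=2 -> V=0 FIRE
t=1: input=4 -> V=0 FIRE
t=2: input=3 -> V=0 FIRE
t=3: input=3 -> V=0 FIRE
t=4: input=1 -> V=5
t=5: input=3 -> V=0 FIRE
t=6: input=3 -> V=0 FIRE
t=7: input=4 -> V=0 FIRE
t=8: input=1 -> V=5
t=9: input=3 -> V=0 FIRE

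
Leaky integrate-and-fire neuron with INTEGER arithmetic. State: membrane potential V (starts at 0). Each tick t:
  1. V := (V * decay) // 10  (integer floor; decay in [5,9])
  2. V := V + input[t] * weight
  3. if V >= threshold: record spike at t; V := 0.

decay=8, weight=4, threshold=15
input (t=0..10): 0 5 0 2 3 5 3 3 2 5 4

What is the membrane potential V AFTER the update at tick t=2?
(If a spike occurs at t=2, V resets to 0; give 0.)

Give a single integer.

t=0: input=0 -> V=0
t=1: input=5 -> V=0 FIRE
t=2: input=0 -> V=0
t=3: input=2 -> V=8
t=4: input=3 -> V=0 FIRE
t=5: input=5 -> V=0 FIRE
t=6: input=3 -> V=12
t=7: input=3 -> V=0 FIRE
t=8: input=2 -> V=8
t=9: input=5 -> V=0 FIRE
t=10: input=4 -> V=0 FIRE

Answer: 0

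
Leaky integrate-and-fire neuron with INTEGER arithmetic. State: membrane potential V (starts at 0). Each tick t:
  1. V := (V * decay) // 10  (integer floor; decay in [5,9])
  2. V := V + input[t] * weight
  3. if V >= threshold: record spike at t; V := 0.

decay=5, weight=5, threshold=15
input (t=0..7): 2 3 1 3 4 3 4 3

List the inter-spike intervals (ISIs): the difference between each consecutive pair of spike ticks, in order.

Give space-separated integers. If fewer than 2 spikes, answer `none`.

Answer: 2 1 1 1 1

Derivation:
t=0: input=2 -> V=10
t=1: input=3 -> V=0 FIRE
t=2: input=1 -> V=5
t=3: input=3 -> V=0 FIRE
t=4: input=4 -> V=0 FIRE
t=5: input=3 -> V=0 FIRE
t=6: input=4 -> V=0 FIRE
t=7: input=3 -> V=0 FIRE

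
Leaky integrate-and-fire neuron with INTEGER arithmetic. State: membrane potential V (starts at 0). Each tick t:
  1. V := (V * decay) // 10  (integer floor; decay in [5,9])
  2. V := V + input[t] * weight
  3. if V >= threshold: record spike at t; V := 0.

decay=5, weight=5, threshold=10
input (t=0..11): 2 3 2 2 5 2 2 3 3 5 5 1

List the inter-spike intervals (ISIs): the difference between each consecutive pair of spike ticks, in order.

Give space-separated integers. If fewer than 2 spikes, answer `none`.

Answer: 1 1 1 1 1 1 1 1 1 1

Derivation:
t=0: input=2 -> V=0 FIRE
t=1: input=3 -> V=0 FIRE
t=2: input=2 -> V=0 FIRE
t=3: input=2 -> V=0 FIRE
t=4: input=5 -> V=0 FIRE
t=5: input=2 -> V=0 FIRE
t=6: input=2 -> V=0 FIRE
t=7: input=3 -> V=0 FIRE
t=8: input=3 -> V=0 FIRE
t=9: input=5 -> V=0 FIRE
t=10: input=5 -> V=0 FIRE
t=11: input=1 -> V=5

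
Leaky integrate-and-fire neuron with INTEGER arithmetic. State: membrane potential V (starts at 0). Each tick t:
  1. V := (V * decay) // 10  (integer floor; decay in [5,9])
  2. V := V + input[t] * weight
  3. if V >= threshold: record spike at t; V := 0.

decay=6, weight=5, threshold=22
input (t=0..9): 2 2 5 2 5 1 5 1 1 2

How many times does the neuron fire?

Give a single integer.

t=0: input=2 -> V=10
t=1: input=2 -> V=16
t=2: input=5 -> V=0 FIRE
t=3: input=2 -> V=10
t=4: input=5 -> V=0 FIRE
t=5: input=1 -> V=5
t=6: input=5 -> V=0 FIRE
t=7: input=1 -> V=5
t=8: input=1 -> V=8
t=9: input=2 -> V=14

Answer: 3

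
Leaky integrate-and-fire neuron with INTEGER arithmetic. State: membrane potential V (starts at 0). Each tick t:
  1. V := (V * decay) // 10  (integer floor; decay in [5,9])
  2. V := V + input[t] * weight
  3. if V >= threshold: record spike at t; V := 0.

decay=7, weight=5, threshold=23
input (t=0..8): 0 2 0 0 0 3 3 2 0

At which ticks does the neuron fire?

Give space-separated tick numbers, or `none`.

t=0: input=0 -> V=0
t=1: input=2 -> V=10
t=2: input=0 -> V=7
t=3: input=0 -> V=4
t=4: input=0 -> V=2
t=5: input=3 -> V=16
t=6: input=3 -> V=0 FIRE
t=7: input=2 -> V=10
t=8: input=0 -> V=7

Answer: 6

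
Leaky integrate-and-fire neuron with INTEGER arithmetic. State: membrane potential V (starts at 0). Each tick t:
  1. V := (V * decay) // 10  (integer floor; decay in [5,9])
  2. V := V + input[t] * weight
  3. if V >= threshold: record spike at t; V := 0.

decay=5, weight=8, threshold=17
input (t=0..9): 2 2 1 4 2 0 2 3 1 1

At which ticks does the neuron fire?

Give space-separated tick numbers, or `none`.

Answer: 1 3 6 7

Derivation:
t=0: input=2 -> V=16
t=1: input=2 -> V=0 FIRE
t=2: input=1 -> V=8
t=3: input=4 -> V=0 FIRE
t=4: input=2 -> V=16
t=5: input=0 -> V=8
t=6: input=2 -> V=0 FIRE
t=7: input=3 -> V=0 FIRE
t=8: input=1 -> V=8
t=9: input=1 -> V=12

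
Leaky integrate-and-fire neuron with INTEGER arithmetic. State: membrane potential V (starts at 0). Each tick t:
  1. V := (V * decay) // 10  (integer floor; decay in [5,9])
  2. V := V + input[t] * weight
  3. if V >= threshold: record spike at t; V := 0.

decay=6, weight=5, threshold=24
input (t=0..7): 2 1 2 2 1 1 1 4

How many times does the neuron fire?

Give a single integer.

t=0: input=2 -> V=10
t=1: input=1 -> V=11
t=2: input=2 -> V=16
t=3: input=2 -> V=19
t=4: input=1 -> V=16
t=5: input=1 -> V=14
t=6: input=1 -> V=13
t=7: input=4 -> V=0 FIRE

Answer: 1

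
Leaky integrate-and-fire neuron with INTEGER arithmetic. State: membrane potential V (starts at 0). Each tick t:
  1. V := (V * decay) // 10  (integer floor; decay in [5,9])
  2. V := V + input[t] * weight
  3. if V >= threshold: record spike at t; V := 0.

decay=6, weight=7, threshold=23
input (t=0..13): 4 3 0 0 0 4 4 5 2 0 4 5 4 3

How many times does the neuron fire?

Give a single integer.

Answer: 7

Derivation:
t=0: input=4 -> V=0 FIRE
t=1: input=3 -> V=21
t=2: input=0 -> V=12
t=3: input=0 -> V=7
t=4: input=0 -> V=4
t=5: input=4 -> V=0 FIRE
t=6: input=4 -> V=0 FIRE
t=7: input=5 -> V=0 FIRE
t=8: input=2 -> V=14
t=9: input=0 -> V=8
t=10: input=4 -> V=0 FIRE
t=11: input=5 -> V=0 FIRE
t=12: input=4 -> V=0 FIRE
t=13: input=3 -> V=21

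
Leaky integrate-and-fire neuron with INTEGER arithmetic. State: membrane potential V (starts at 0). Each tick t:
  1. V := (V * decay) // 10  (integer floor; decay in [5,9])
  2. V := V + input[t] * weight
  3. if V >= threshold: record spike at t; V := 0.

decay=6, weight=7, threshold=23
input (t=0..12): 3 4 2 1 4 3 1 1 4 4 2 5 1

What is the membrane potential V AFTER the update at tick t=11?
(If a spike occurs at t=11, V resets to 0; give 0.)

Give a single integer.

t=0: input=3 -> V=21
t=1: input=4 -> V=0 FIRE
t=2: input=2 -> V=14
t=3: input=1 -> V=15
t=4: input=4 -> V=0 FIRE
t=5: input=3 -> V=21
t=6: input=1 -> V=19
t=7: input=1 -> V=18
t=8: input=4 -> V=0 FIRE
t=9: input=4 -> V=0 FIRE
t=10: input=2 -> V=14
t=11: input=5 -> V=0 FIRE
t=12: input=1 -> V=7

Answer: 0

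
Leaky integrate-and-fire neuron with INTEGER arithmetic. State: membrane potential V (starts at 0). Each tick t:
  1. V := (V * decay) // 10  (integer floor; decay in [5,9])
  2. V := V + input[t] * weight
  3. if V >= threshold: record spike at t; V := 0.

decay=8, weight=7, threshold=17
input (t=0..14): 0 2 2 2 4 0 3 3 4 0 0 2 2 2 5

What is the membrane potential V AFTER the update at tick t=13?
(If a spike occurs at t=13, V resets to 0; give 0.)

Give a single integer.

Answer: 14

Derivation:
t=0: input=0 -> V=0
t=1: input=2 -> V=14
t=2: input=2 -> V=0 FIRE
t=3: input=2 -> V=14
t=4: input=4 -> V=0 FIRE
t=5: input=0 -> V=0
t=6: input=3 -> V=0 FIRE
t=7: input=3 -> V=0 FIRE
t=8: input=4 -> V=0 FIRE
t=9: input=0 -> V=0
t=10: input=0 -> V=0
t=11: input=2 -> V=14
t=12: input=2 -> V=0 FIRE
t=13: input=2 -> V=14
t=14: input=5 -> V=0 FIRE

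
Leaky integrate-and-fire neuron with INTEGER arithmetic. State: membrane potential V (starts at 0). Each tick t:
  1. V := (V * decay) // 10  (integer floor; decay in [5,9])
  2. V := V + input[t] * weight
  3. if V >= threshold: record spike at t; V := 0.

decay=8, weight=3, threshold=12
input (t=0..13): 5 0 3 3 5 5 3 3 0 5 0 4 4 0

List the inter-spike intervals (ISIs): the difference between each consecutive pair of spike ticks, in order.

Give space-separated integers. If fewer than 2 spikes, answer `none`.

Answer: 3 1 1 2 2 2 1

Derivation:
t=0: input=5 -> V=0 FIRE
t=1: input=0 -> V=0
t=2: input=3 -> V=9
t=3: input=3 -> V=0 FIRE
t=4: input=5 -> V=0 FIRE
t=5: input=5 -> V=0 FIRE
t=6: input=3 -> V=9
t=7: input=3 -> V=0 FIRE
t=8: input=0 -> V=0
t=9: input=5 -> V=0 FIRE
t=10: input=0 -> V=0
t=11: input=4 -> V=0 FIRE
t=12: input=4 -> V=0 FIRE
t=13: input=0 -> V=0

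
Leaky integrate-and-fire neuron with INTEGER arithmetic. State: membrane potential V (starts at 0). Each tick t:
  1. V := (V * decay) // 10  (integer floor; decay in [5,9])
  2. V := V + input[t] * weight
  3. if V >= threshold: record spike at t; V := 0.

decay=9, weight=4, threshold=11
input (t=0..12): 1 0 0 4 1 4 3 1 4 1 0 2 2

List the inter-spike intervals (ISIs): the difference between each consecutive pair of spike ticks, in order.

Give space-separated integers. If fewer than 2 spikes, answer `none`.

Answer: 2 1 2 4

Derivation:
t=0: input=1 -> V=4
t=1: input=0 -> V=3
t=2: input=0 -> V=2
t=3: input=4 -> V=0 FIRE
t=4: input=1 -> V=4
t=5: input=4 -> V=0 FIRE
t=6: input=3 -> V=0 FIRE
t=7: input=1 -> V=4
t=8: input=4 -> V=0 FIRE
t=9: input=1 -> V=4
t=10: input=0 -> V=3
t=11: input=2 -> V=10
t=12: input=2 -> V=0 FIRE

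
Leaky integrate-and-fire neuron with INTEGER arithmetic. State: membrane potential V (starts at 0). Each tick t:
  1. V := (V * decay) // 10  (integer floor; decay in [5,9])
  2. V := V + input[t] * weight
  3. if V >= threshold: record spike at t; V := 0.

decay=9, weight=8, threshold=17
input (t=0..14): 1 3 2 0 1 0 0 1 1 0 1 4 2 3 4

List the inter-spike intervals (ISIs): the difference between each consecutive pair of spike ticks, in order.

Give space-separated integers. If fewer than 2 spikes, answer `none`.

Answer: 3 6 1 2 1

Derivation:
t=0: input=1 -> V=8
t=1: input=3 -> V=0 FIRE
t=2: input=2 -> V=16
t=3: input=0 -> V=14
t=4: input=1 -> V=0 FIRE
t=5: input=0 -> V=0
t=6: input=0 -> V=0
t=7: input=1 -> V=8
t=8: input=1 -> V=15
t=9: input=0 -> V=13
t=10: input=1 -> V=0 FIRE
t=11: input=4 -> V=0 FIRE
t=12: input=2 -> V=16
t=13: input=3 -> V=0 FIRE
t=14: input=4 -> V=0 FIRE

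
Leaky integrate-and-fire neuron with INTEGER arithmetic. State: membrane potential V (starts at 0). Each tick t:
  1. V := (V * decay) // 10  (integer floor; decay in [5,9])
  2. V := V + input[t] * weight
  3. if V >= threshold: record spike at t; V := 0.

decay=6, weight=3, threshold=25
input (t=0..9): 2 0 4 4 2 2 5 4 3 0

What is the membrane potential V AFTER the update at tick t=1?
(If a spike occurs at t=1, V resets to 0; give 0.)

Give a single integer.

Answer: 3

Derivation:
t=0: input=2 -> V=6
t=1: input=0 -> V=3
t=2: input=4 -> V=13
t=3: input=4 -> V=19
t=4: input=2 -> V=17
t=5: input=2 -> V=16
t=6: input=5 -> V=24
t=7: input=4 -> V=0 FIRE
t=8: input=3 -> V=9
t=9: input=0 -> V=5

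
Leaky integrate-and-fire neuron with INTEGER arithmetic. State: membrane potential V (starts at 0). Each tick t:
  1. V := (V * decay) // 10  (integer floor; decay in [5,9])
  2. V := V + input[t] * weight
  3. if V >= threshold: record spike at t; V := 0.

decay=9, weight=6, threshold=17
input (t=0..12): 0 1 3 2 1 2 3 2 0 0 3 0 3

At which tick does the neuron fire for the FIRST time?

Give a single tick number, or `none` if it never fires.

t=0: input=0 -> V=0
t=1: input=1 -> V=6
t=2: input=3 -> V=0 FIRE
t=3: input=2 -> V=12
t=4: input=1 -> V=16
t=5: input=2 -> V=0 FIRE
t=6: input=3 -> V=0 FIRE
t=7: input=2 -> V=12
t=8: input=0 -> V=10
t=9: input=0 -> V=9
t=10: input=3 -> V=0 FIRE
t=11: input=0 -> V=0
t=12: input=3 -> V=0 FIRE

Answer: 2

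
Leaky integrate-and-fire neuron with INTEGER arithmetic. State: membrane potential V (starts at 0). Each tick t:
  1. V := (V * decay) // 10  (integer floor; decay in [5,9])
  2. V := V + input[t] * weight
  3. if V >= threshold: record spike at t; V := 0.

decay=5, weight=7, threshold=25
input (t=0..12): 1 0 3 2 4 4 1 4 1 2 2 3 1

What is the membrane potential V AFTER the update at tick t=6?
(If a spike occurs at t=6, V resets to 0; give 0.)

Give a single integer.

Answer: 7

Derivation:
t=0: input=1 -> V=7
t=1: input=0 -> V=3
t=2: input=3 -> V=22
t=3: input=2 -> V=0 FIRE
t=4: input=4 -> V=0 FIRE
t=5: input=4 -> V=0 FIRE
t=6: input=1 -> V=7
t=7: input=4 -> V=0 FIRE
t=8: input=1 -> V=7
t=9: input=2 -> V=17
t=10: input=2 -> V=22
t=11: input=3 -> V=0 FIRE
t=12: input=1 -> V=7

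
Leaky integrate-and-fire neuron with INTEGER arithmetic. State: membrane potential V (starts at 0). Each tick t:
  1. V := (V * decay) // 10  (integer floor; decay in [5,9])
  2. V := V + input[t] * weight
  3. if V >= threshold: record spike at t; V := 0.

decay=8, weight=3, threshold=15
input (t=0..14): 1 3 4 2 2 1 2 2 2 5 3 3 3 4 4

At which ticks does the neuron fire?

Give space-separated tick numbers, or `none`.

Answer: 2 7 9 11 13

Derivation:
t=0: input=1 -> V=3
t=1: input=3 -> V=11
t=2: input=4 -> V=0 FIRE
t=3: input=2 -> V=6
t=4: input=2 -> V=10
t=5: input=1 -> V=11
t=6: input=2 -> V=14
t=7: input=2 -> V=0 FIRE
t=8: input=2 -> V=6
t=9: input=5 -> V=0 FIRE
t=10: input=3 -> V=9
t=11: input=3 -> V=0 FIRE
t=12: input=3 -> V=9
t=13: input=4 -> V=0 FIRE
t=14: input=4 -> V=12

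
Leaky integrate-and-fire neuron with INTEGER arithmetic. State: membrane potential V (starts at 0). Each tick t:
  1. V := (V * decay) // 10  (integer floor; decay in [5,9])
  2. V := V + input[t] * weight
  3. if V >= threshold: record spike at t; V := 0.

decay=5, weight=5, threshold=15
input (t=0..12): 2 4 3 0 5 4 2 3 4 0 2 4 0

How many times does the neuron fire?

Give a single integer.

Answer: 7

Derivation:
t=0: input=2 -> V=10
t=1: input=4 -> V=0 FIRE
t=2: input=3 -> V=0 FIRE
t=3: input=0 -> V=0
t=4: input=5 -> V=0 FIRE
t=5: input=4 -> V=0 FIRE
t=6: input=2 -> V=10
t=7: input=3 -> V=0 FIRE
t=8: input=4 -> V=0 FIRE
t=9: input=0 -> V=0
t=10: input=2 -> V=10
t=11: input=4 -> V=0 FIRE
t=12: input=0 -> V=0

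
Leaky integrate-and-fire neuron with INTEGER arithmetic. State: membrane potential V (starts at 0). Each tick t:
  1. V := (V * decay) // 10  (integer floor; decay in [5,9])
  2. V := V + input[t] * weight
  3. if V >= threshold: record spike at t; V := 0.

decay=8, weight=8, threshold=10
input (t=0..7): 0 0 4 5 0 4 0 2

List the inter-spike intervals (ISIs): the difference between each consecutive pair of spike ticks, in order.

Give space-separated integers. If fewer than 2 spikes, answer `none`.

Answer: 1 2 2

Derivation:
t=0: input=0 -> V=0
t=1: input=0 -> V=0
t=2: input=4 -> V=0 FIRE
t=3: input=5 -> V=0 FIRE
t=4: input=0 -> V=0
t=5: input=4 -> V=0 FIRE
t=6: input=0 -> V=0
t=7: input=2 -> V=0 FIRE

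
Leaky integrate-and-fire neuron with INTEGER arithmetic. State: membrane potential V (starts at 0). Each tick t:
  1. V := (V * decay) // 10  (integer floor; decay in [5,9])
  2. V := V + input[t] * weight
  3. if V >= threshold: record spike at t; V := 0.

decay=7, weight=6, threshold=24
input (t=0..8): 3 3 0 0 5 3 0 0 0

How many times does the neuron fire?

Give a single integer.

t=0: input=3 -> V=18
t=1: input=3 -> V=0 FIRE
t=2: input=0 -> V=0
t=3: input=0 -> V=0
t=4: input=5 -> V=0 FIRE
t=5: input=3 -> V=18
t=6: input=0 -> V=12
t=7: input=0 -> V=8
t=8: input=0 -> V=5

Answer: 2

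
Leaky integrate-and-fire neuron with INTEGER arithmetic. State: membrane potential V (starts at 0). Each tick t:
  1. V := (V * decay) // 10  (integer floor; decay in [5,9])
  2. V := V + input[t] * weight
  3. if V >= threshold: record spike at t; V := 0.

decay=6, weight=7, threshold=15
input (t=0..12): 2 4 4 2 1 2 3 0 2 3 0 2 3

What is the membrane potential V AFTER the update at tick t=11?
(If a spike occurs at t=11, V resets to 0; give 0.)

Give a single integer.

t=0: input=2 -> V=14
t=1: input=4 -> V=0 FIRE
t=2: input=4 -> V=0 FIRE
t=3: input=2 -> V=14
t=4: input=1 -> V=0 FIRE
t=5: input=2 -> V=14
t=6: input=3 -> V=0 FIRE
t=7: input=0 -> V=0
t=8: input=2 -> V=14
t=9: input=3 -> V=0 FIRE
t=10: input=0 -> V=0
t=11: input=2 -> V=14
t=12: input=3 -> V=0 FIRE

Answer: 14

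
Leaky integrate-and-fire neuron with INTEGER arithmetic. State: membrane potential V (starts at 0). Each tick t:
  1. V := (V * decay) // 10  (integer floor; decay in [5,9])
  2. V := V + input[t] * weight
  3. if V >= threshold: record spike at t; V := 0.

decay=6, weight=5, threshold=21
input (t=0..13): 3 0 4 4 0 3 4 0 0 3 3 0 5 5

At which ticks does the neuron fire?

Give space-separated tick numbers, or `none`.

Answer: 2 5 10 12 13

Derivation:
t=0: input=3 -> V=15
t=1: input=0 -> V=9
t=2: input=4 -> V=0 FIRE
t=3: input=4 -> V=20
t=4: input=0 -> V=12
t=5: input=3 -> V=0 FIRE
t=6: input=4 -> V=20
t=7: input=0 -> V=12
t=8: input=0 -> V=7
t=9: input=3 -> V=19
t=10: input=3 -> V=0 FIRE
t=11: input=0 -> V=0
t=12: input=5 -> V=0 FIRE
t=13: input=5 -> V=0 FIRE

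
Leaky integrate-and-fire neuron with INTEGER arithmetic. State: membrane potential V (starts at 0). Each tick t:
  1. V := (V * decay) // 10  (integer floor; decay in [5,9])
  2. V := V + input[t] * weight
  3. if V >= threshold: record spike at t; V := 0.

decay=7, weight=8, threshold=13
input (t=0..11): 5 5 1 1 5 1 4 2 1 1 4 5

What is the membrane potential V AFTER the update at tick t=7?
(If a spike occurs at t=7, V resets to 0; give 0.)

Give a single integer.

Answer: 0

Derivation:
t=0: input=5 -> V=0 FIRE
t=1: input=5 -> V=0 FIRE
t=2: input=1 -> V=8
t=3: input=1 -> V=0 FIRE
t=4: input=5 -> V=0 FIRE
t=5: input=1 -> V=8
t=6: input=4 -> V=0 FIRE
t=7: input=2 -> V=0 FIRE
t=8: input=1 -> V=8
t=9: input=1 -> V=0 FIRE
t=10: input=4 -> V=0 FIRE
t=11: input=5 -> V=0 FIRE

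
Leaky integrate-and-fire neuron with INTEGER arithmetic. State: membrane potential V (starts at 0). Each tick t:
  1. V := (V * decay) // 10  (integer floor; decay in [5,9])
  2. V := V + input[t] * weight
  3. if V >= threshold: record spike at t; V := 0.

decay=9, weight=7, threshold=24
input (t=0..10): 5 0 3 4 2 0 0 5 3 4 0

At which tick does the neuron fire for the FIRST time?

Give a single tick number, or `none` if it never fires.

t=0: input=5 -> V=0 FIRE
t=1: input=0 -> V=0
t=2: input=3 -> V=21
t=3: input=4 -> V=0 FIRE
t=4: input=2 -> V=14
t=5: input=0 -> V=12
t=6: input=0 -> V=10
t=7: input=5 -> V=0 FIRE
t=8: input=3 -> V=21
t=9: input=4 -> V=0 FIRE
t=10: input=0 -> V=0

Answer: 0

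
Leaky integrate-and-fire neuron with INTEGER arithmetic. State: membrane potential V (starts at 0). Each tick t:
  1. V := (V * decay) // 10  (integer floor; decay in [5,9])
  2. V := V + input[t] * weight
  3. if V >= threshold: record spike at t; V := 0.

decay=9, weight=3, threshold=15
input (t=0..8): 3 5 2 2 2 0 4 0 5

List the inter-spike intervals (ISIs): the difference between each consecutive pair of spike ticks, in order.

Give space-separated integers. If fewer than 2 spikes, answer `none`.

Answer: 3 4

Derivation:
t=0: input=3 -> V=9
t=1: input=5 -> V=0 FIRE
t=2: input=2 -> V=6
t=3: input=2 -> V=11
t=4: input=2 -> V=0 FIRE
t=5: input=0 -> V=0
t=6: input=4 -> V=12
t=7: input=0 -> V=10
t=8: input=5 -> V=0 FIRE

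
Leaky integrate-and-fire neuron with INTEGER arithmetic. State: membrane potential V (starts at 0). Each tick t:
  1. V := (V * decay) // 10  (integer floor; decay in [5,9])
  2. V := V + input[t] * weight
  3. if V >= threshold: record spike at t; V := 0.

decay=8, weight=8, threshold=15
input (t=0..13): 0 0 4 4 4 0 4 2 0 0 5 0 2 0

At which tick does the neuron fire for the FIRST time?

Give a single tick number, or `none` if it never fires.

t=0: input=0 -> V=0
t=1: input=0 -> V=0
t=2: input=4 -> V=0 FIRE
t=3: input=4 -> V=0 FIRE
t=4: input=4 -> V=0 FIRE
t=5: input=0 -> V=0
t=6: input=4 -> V=0 FIRE
t=7: input=2 -> V=0 FIRE
t=8: input=0 -> V=0
t=9: input=0 -> V=0
t=10: input=5 -> V=0 FIRE
t=11: input=0 -> V=0
t=12: input=2 -> V=0 FIRE
t=13: input=0 -> V=0

Answer: 2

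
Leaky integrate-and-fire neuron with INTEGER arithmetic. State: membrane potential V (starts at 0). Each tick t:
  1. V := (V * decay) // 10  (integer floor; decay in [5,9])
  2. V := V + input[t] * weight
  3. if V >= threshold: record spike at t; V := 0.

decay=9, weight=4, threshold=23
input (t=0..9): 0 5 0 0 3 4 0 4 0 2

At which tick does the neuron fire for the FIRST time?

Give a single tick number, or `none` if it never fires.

t=0: input=0 -> V=0
t=1: input=5 -> V=20
t=2: input=0 -> V=18
t=3: input=0 -> V=16
t=4: input=3 -> V=0 FIRE
t=5: input=4 -> V=16
t=6: input=0 -> V=14
t=7: input=4 -> V=0 FIRE
t=8: input=0 -> V=0
t=9: input=2 -> V=8

Answer: 4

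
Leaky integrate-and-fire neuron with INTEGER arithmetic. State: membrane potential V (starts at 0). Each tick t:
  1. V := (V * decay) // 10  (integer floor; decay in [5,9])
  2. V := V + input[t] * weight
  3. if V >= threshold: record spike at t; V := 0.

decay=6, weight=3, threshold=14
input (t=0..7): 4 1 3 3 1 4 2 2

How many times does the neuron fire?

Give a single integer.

t=0: input=4 -> V=12
t=1: input=1 -> V=10
t=2: input=3 -> V=0 FIRE
t=3: input=3 -> V=9
t=4: input=1 -> V=8
t=5: input=4 -> V=0 FIRE
t=6: input=2 -> V=6
t=7: input=2 -> V=9

Answer: 2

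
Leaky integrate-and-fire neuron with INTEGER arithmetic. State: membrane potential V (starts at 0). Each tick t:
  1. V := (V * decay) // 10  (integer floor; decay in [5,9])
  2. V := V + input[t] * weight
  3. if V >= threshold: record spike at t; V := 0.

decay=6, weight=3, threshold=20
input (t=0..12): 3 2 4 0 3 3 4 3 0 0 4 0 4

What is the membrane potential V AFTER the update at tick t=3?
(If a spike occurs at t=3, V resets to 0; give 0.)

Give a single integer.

Answer: 10

Derivation:
t=0: input=3 -> V=9
t=1: input=2 -> V=11
t=2: input=4 -> V=18
t=3: input=0 -> V=10
t=4: input=3 -> V=15
t=5: input=3 -> V=18
t=6: input=4 -> V=0 FIRE
t=7: input=3 -> V=9
t=8: input=0 -> V=5
t=9: input=0 -> V=3
t=10: input=4 -> V=13
t=11: input=0 -> V=7
t=12: input=4 -> V=16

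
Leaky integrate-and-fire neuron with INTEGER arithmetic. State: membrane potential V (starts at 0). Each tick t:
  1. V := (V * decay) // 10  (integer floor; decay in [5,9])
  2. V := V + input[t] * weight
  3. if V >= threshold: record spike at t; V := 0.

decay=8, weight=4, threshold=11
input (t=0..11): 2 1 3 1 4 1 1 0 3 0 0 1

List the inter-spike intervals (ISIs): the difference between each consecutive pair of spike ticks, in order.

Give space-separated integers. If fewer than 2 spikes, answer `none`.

Answer: 2 4

Derivation:
t=0: input=2 -> V=8
t=1: input=1 -> V=10
t=2: input=3 -> V=0 FIRE
t=3: input=1 -> V=4
t=4: input=4 -> V=0 FIRE
t=5: input=1 -> V=4
t=6: input=1 -> V=7
t=7: input=0 -> V=5
t=8: input=3 -> V=0 FIRE
t=9: input=0 -> V=0
t=10: input=0 -> V=0
t=11: input=1 -> V=4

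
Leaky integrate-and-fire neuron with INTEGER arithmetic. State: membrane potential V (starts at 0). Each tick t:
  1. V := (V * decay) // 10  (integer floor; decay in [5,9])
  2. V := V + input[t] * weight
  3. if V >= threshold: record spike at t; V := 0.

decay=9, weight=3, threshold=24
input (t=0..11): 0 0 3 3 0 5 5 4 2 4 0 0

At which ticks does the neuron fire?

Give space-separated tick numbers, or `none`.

t=0: input=0 -> V=0
t=1: input=0 -> V=0
t=2: input=3 -> V=9
t=3: input=3 -> V=17
t=4: input=0 -> V=15
t=5: input=5 -> V=0 FIRE
t=6: input=5 -> V=15
t=7: input=4 -> V=0 FIRE
t=8: input=2 -> V=6
t=9: input=4 -> V=17
t=10: input=0 -> V=15
t=11: input=0 -> V=13

Answer: 5 7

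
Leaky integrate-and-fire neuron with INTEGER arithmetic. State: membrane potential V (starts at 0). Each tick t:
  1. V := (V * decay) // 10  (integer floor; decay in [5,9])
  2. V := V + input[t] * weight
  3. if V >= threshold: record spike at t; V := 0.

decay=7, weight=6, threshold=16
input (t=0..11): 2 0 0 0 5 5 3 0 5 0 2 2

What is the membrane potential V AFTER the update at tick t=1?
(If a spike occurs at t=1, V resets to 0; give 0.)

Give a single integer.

t=0: input=2 -> V=12
t=1: input=0 -> V=8
t=2: input=0 -> V=5
t=3: input=0 -> V=3
t=4: input=5 -> V=0 FIRE
t=5: input=5 -> V=0 FIRE
t=6: input=3 -> V=0 FIRE
t=7: input=0 -> V=0
t=8: input=5 -> V=0 FIRE
t=9: input=0 -> V=0
t=10: input=2 -> V=12
t=11: input=2 -> V=0 FIRE

Answer: 8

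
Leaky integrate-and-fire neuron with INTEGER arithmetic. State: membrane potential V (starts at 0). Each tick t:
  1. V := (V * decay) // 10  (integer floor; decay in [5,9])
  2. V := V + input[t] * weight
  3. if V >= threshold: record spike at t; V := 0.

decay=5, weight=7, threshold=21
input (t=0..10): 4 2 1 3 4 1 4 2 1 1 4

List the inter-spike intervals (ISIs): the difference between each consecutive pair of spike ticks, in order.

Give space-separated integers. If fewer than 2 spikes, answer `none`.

Answer: 3 1 2 4

Derivation:
t=0: input=4 -> V=0 FIRE
t=1: input=2 -> V=14
t=2: input=1 -> V=14
t=3: input=3 -> V=0 FIRE
t=4: input=4 -> V=0 FIRE
t=5: input=1 -> V=7
t=6: input=4 -> V=0 FIRE
t=7: input=2 -> V=14
t=8: input=1 -> V=14
t=9: input=1 -> V=14
t=10: input=4 -> V=0 FIRE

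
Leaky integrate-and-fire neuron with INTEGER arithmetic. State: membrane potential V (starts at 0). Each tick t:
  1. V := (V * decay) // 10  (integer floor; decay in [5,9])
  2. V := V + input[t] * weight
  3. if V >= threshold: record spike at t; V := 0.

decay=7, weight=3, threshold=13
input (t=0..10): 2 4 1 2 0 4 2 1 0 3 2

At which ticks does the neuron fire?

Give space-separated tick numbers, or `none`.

t=0: input=2 -> V=6
t=1: input=4 -> V=0 FIRE
t=2: input=1 -> V=3
t=3: input=2 -> V=8
t=4: input=0 -> V=5
t=5: input=4 -> V=0 FIRE
t=6: input=2 -> V=6
t=7: input=1 -> V=7
t=8: input=0 -> V=4
t=9: input=3 -> V=11
t=10: input=2 -> V=0 FIRE

Answer: 1 5 10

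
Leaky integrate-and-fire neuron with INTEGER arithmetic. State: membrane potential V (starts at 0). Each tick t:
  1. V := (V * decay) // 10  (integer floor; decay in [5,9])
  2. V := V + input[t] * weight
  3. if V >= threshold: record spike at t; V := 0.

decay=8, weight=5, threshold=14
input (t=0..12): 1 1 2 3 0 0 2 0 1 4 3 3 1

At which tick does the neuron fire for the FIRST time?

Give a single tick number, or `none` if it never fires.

t=0: input=1 -> V=5
t=1: input=1 -> V=9
t=2: input=2 -> V=0 FIRE
t=3: input=3 -> V=0 FIRE
t=4: input=0 -> V=0
t=5: input=0 -> V=0
t=6: input=2 -> V=10
t=7: input=0 -> V=8
t=8: input=1 -> V=11
t=9: input=4 -> V=0 FIRE
t=10: input=3 -> V=0 FIRE
t=11: input=3 -> V=0 FIRE
t=12: input=1 -> V=5

Answer: 2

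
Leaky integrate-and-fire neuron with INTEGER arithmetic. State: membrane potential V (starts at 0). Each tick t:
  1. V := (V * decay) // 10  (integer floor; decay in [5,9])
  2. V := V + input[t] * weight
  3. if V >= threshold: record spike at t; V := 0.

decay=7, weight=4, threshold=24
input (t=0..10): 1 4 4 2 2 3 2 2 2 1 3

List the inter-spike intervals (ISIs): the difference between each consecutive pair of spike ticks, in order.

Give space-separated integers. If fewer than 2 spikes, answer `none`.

t=0: input=1 -> V=4
t=1: input=4 -> V=18
t=2: input=4 -> V=0 FIRE
t=3: input=2 -> V=8
t=4: input=2 -> V=13
t=5: input=3 -> V=21
t=6: input=2 -> V=22
t=7: input=2 -> V=23
t=8: input=2 -> V=0 FIRE
t=9: input=1 -> V=4
t=10: input=3 -> V=14

Answer: 6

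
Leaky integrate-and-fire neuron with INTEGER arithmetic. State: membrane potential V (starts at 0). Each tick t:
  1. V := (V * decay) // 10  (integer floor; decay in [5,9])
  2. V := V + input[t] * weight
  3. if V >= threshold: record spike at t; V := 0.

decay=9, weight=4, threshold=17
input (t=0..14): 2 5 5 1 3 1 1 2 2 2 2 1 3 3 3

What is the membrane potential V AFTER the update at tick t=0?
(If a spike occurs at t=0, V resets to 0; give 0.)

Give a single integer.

t=0: input=2 -> V=8
t=1: input=5 -> V=0 FIRE
t=2: input=5 -> V=0 FIRE
t=3: input=1 -> V=4
t=4: input=3 -> V=15
t=5: input=1 -> V=0 FIRE
t=6: input=1 -> V=4
t=7: input=2 -> V=11
t=8: input=2 -> V=0 FIRE
t=9: input=2 -> V=8
t=10: input=2 -> V=15
t=11: input=1 -> V=0 FIRE
t=12: input=3 -> V=12
t=13: input=3 -> V=0 FIRE
t=14: input=3 -> V=12

Answer: 8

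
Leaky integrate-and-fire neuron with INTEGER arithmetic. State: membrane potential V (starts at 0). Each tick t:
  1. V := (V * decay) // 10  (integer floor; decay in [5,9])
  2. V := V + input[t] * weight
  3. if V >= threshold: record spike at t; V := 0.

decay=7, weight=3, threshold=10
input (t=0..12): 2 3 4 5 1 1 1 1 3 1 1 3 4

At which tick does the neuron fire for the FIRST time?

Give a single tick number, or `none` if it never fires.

t=0: input=2 -> V=6
t=1: input=3 -> V=0 FIRE
t=2: input=4 -> V=0 FIRE
t=3: input=5 -> V=0 FIRE
t=4: input=1 -> V=3
t=5: input=1 -> V=5
t=6: input=1 -> V=6
t=7: input=1 -> V=7
t=8: input=3 -> V=0 FIRE
t=9: input=1 -> V=3
t=10: input=1 -> V=5
t=11: input=3 -> V=0 FIRE
t=12: input=4 -> V=0 FIRE

Answer: 1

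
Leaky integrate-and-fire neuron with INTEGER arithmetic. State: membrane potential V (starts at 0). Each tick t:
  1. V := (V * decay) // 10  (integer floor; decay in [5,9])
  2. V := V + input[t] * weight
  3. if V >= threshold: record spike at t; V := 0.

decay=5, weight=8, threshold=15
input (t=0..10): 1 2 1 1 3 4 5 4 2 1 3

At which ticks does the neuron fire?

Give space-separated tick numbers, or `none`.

t=0: input=1 -> V=8
t=1: input=2 -> V=0 FIRE
t=2: input=1 -> V=8
t=3: input=1 -> V=12
t=4: input=3 -> V=0 FIRE
t=5: input=4 -> V=0 FIRE
t=6: input=5 -> V=0 FIRE
t=7: input=4 -> V=0 FIRE
t=8: input=2 -> V=0 FIRE
t=9: input=1 -> V=8
t=10: input=3 -> V=0 FIRE

Answer: 1 4 5 6 7 8 10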